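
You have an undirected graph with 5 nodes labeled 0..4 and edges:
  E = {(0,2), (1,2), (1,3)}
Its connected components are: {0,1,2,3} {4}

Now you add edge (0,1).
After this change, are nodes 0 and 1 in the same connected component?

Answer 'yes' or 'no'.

Initial components: {0,1,2,3} {4}
Adding edge (0,1): both already in same component {0,1,2,3}. No change.
New components: {0,1,2,3} {4}
Are 0 and 1 in the same component? yes

Answer: yes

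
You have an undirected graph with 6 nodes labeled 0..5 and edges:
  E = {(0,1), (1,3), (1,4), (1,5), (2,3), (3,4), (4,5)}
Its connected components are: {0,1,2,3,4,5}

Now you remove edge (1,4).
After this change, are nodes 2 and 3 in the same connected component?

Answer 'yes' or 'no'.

Initial components: {0,1,2,3,4,5}
Removing edge (1,4): not a bridge — component count unchanged at 1.
New components: {0,1,2,3,4,5}
Are 2 and 3 in the same component? yes

Answer: yes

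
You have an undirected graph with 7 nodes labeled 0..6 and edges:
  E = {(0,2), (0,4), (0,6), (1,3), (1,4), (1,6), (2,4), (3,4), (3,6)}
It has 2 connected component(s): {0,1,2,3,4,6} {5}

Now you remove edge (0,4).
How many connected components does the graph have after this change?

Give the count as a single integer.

Answer: 2

Derivation:
Initial component count: 2
Remove (0,4): not a bridge. Count unchanged: 2.
  After removal, components: {0,1,2,3,4,6} {5}
New component count: 2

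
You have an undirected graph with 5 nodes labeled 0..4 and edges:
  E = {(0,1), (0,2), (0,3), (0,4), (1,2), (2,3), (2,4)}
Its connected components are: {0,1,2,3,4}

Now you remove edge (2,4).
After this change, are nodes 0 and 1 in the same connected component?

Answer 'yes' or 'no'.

Answer: yes

Derivation:
Initial components: {0,1,2,3,4}
Removing edge (2,4): not a bridge — component count unchanged at 1.
New components: {0,1,2,3,4}
Are 0 and 1 in the same component? yes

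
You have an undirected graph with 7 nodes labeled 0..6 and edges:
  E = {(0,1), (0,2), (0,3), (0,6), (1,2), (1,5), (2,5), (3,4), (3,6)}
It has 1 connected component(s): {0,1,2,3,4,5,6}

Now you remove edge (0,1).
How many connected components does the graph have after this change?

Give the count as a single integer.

Initial component count: 1
Remove (0,1): not a bridge. Count unchanged: 1.
  After removal, components: {0,1,2,3,4,5,6}
New component count: 1

Answer: 1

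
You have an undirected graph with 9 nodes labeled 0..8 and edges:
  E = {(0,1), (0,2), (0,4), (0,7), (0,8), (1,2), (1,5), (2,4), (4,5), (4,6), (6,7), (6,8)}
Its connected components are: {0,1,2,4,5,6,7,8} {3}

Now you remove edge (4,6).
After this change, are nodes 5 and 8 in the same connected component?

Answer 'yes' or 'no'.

Answer: yes

Derivation:
Initial components: {0,1,2,4,5,6,7,8} {3}
Removing edge (4,6): not a bridge — component count unchanged at 2.
New components: {0,1,2,4,5,6,7,8} {3}
Are 5 and 8 in the same component? yes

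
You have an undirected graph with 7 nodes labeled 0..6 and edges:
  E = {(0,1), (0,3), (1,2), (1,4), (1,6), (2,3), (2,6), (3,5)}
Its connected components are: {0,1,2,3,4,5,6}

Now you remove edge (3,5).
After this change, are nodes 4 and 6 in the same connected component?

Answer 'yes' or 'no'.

Answer: yes

Derivation:
Initial components: {0,1,2,3,4,5,6}
Removing edge (3,5): it was a bridge — component count 1 -> 2.
New components: {0,1,2,3,4,6} {5}
Are 4 and 6 in the same component? yes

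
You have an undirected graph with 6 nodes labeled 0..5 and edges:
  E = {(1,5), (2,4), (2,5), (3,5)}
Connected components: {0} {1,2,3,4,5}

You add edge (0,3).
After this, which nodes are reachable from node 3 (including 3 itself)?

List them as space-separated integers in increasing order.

Before: nodes reachable from 3: {1,2,3,4,5}
Adding (0,3): merges 3's component with another. Reachability grows.
After: nodes reachable from 3: {0,1,2,3,4,5}

Answer: 0 1 2 3 4 5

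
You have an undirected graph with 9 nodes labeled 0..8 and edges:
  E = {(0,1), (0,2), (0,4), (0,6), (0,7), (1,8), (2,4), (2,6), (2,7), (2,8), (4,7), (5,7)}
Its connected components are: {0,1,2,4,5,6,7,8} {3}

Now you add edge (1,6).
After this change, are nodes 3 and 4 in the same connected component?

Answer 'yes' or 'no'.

Answer: no

Derivation:
Initial components: {0,1,2,4,5,6,7,8} {3}
Adding edge (1,6): both already in same component {0,1,2,4,5,6,7,8}. No change.
New components: {0,1,2,4,5,6,7,8} {3}
Are 3 and 4 in the same component? no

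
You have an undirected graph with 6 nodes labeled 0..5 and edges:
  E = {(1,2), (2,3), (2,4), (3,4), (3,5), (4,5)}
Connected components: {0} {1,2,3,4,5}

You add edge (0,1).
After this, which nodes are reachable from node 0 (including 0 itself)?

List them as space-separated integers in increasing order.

Answer: 0 1 2 3 4 5

Derivation:
Before: nodes reachable from 0: {0}
Adding (0,1): merges 0's component with another. Reachability grows.
After: nodes reachable from 0: {0,1,2,3,4,5}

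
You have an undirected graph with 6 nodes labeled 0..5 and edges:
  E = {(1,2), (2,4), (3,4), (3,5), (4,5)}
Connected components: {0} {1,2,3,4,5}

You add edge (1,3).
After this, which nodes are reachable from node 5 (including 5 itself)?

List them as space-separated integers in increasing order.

Before: nodes reachable from 5: {1,2,3,4,5}
Adding (1,3): both endpoints already in same component. Reachability from 5 unchanged.
After: nodes reachable from 5: {1,2,3,4,5}

Answer: 1 2 3 4 5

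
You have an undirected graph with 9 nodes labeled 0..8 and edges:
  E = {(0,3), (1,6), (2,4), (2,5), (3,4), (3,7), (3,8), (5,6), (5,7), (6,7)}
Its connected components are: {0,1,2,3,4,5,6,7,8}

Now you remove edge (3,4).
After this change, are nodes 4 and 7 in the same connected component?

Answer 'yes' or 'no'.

Answer: yes

Derivation:
Initial components: {0,1,2,3,4,5,6,7,8}
Removing edge (3,4): not a bridge — component count unchanged at 1.
New components: {0,1,2,3,4,5,6,7,8}
Are 4 and 7 in the same component? yes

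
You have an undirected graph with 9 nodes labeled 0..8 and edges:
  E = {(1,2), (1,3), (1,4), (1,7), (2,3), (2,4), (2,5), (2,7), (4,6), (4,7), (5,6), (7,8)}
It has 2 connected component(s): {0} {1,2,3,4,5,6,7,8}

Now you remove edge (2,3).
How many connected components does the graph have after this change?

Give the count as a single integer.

Answer: 2

Derivation:
Initial component count: 2
Remove (2,3): not a bridge. Count unchanged: 2.
  After removal, components: {0} {1,2,3,4,5,6,7,8}
New component count: 2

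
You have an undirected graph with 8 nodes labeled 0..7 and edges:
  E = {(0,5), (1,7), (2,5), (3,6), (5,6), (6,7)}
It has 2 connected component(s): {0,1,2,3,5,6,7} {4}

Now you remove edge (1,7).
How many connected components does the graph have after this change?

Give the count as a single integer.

Initial component count: 2
Remove (1,7): it was a bridge. Count increases: 2 -> 3.
  After removal, components: {0,2,3,5,6,7} {1} {4}
New component count: 3

Answer: 3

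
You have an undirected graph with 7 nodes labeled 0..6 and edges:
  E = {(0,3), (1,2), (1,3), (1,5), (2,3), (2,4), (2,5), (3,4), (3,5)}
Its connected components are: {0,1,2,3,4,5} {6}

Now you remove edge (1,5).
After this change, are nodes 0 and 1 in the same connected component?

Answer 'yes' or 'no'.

Answer: yes

Derivation:
Initial components: {0,1,2,3,4,5} {6}
Removing edge (1,5): not a bridge — component count unchanged at 2.
New components: {0,1,2,3,4,5} {6}
Are 0 and 1 in the same component? yes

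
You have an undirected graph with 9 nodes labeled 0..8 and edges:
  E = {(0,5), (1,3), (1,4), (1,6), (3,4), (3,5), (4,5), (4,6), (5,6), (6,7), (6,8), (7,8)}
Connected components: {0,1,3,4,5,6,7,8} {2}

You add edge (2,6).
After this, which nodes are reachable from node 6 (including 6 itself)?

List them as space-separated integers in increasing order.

Before: nodes reachable from 6: {0,1,3,4,5,6,7,8}
Adding (2,6): merges 6's component with another. Reachability grows.
After: nodes reachable from 6: {0,1,2,3,4,5,6,7,8}

Answer: 0 1 2 3 4 5 6 7 8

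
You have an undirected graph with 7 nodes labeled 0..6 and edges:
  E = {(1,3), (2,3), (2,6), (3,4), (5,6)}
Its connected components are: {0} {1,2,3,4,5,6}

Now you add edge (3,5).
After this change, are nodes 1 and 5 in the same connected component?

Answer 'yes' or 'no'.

Initial components: {0} {1,2,3,4,5,6}
Adding edge (3,5): both already in same component {1,2,3,4,5,6}. No change.
New components: {0} {1,2,3,4,5,6}
Are 1 and 5 in the same component? yes

Answer: yes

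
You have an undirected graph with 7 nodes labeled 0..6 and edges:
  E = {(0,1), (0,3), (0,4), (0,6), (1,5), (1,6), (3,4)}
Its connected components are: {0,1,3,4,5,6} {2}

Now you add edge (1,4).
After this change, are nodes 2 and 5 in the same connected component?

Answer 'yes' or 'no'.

Answer: no

Derivation:
Initial components: {0,1,3,4,5,6} {2}
Adding edge (1,4): both already in same component {0,1,3,4,5,6}. No change.
New components: {0,1,3,4,5,6} {2}
Are 2 and 5 in the same component? no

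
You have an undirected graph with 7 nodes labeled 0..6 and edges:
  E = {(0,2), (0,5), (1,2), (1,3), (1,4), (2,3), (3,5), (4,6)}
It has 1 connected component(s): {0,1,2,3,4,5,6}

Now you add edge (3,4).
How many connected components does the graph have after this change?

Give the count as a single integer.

Answer: 1

Derivation:
Initial component count: 1
Add (3,4): endpoints already in same component. Count unchanged: 1.
New component count: 1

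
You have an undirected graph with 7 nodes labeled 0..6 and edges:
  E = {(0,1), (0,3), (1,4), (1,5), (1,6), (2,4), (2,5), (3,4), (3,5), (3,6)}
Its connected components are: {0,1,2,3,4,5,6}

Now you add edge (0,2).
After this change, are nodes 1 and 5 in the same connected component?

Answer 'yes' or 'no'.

Initial components: {0,1,2,3,4,5,6}
Adding edge (0,2): both already in same component {0,1,2,3,4,5,6}. No change.
New components: {0,1,2,3,4,5,6}
Are 1 and 5 in the same component? yes

Answer: yes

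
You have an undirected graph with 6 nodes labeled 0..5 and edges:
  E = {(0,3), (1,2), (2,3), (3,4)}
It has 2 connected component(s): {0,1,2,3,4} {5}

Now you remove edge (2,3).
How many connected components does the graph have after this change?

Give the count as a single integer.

Answer: 3

Derivation:
Initial component count: 2
Remove (2,3): it was a bridge. Count increases: 2 -> 3.
  After removal, components: {0,3,4} {1,2} {5}
New component count: 3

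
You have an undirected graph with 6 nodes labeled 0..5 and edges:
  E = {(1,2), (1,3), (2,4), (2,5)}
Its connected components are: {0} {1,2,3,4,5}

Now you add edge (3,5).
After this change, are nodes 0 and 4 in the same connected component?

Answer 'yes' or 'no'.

Answer: no

Derivation:
Initial components: {0} {1,2,3,4,5}
Adding edge (3,5): both already in same component {1,2,3,4,5}. No change.
New components: {0} {1,2,3,4,5}
Are 0 and 4 in the same component? no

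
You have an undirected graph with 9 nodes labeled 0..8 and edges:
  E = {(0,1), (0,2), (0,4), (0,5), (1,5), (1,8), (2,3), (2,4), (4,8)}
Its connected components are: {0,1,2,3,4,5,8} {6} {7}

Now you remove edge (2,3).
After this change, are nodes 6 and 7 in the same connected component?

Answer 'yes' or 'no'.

Initial components: {0,1,2,3,4,5,8} {6} {7}
Removing edge (2,3): it was a bridge — component count 3 -> 4.
New components: {0,1,2,4,5,8} {3} {6} {7}
Are 6 and 7 in the same component? no

Answer: no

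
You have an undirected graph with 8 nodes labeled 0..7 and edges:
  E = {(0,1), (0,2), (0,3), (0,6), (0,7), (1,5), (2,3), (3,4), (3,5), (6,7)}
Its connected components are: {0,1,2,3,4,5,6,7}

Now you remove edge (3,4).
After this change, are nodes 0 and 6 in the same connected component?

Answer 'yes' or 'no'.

Answer: yes

Derivation:
Initial components: {0,1,2,3,4,5,6,7}
Removing edge (3,4): it was a bridge — component count 1 -> 2.
New components: {0,1,2,3,5,6,7} {4}
Are 0 and 6 in the same component? yes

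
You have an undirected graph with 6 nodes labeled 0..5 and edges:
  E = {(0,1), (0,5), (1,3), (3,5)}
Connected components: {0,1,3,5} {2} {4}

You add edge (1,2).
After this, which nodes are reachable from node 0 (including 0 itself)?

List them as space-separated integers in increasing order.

Before: nodes reachable from 0: {0,1,3,5}
Adding (1,2): merges 0's component with another. Reachability grows.
After: nodes reachable from 0: {0,1,2,3,5}

Answer: 0 1 2 3 5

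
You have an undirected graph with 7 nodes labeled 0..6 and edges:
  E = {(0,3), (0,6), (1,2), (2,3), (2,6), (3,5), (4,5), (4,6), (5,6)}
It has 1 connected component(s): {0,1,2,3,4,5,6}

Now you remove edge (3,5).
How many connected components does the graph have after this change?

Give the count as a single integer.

Answer: 1

Derivation:
Initial component count: 1
Remove (3,5): not a bridge. Count unchanged: 1.
  After removal, components: {0,1,2,3,4,5,6}
New component count: 1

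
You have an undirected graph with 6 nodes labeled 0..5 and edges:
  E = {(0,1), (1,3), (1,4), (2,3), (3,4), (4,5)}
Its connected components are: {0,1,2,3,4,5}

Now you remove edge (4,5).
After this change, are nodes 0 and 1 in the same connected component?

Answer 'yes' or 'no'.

Answer: yes

Derivation:
Initial components: {0,1,2,3,4,5}
Removing edge (4,5): it was a bridge — component count 1 -> 2.
New components: {0,1,2,3,4} {5}
Are 0 and 1 in the same component? yes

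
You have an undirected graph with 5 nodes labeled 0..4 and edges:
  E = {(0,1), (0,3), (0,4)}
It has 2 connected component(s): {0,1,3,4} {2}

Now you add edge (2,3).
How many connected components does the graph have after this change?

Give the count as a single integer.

Initial component count: 2
Add (2,3): merges two components. Count decreases: 2 -> 1.
New component count: 1

Answer: 1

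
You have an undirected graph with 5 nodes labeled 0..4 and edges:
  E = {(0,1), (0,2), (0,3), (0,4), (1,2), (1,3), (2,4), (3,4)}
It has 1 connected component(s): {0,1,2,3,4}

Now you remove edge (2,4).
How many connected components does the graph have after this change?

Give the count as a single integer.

Answer: 1

Derivation:
Initial component count: 1
Remove (2,4): not a bridge. Count unchanged: 1.
  After removal, components: {0,1,2,3,4}
New component count: 1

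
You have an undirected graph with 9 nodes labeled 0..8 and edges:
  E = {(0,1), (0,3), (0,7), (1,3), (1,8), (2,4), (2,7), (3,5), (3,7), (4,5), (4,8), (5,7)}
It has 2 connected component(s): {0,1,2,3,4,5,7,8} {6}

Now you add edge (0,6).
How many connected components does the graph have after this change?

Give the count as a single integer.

Initial component count: 2
Add (0,6): merges two components. Count decreases: 2 -> 1.
New component count: 1

Answer: 1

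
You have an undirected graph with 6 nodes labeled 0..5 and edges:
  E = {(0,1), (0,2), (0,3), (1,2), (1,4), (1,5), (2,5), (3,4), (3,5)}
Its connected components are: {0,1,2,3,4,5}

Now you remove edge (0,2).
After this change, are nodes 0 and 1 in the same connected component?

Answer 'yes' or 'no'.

Initial components: {0,1,2,3,4,5}
Removing edge (0,2): not a bridge — component count unchanged at 1.
New components: {0,1,2,3,4,5}
Are 0 and 1 in the same component? yes

Answer: yes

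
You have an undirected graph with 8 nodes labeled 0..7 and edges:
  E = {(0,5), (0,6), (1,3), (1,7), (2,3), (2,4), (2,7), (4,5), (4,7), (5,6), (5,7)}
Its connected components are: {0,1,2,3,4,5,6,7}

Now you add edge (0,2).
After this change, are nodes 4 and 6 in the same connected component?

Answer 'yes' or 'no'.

Answer: yes

Derivation:
Initial components: {0,1,2,3,4,5,6,7}
Adding edge (0,2): both already in same component {0,1,2,3,4,5,6,7}. No change.
New components: {0,1,2,3,4,5,6,7}
Are 4 and 6 in the same component? yes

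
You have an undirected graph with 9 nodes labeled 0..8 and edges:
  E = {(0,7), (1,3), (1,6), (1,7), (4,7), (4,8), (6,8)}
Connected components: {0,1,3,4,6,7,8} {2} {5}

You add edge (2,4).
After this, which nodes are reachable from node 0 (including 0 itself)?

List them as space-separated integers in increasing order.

Before: nodes reachable from 0: {0,1,3,4,6,7,8}
Adding (2,4): merges 0's component with another. Reachability grows.
After: nodes reachable from 0: {0,1,2,3,4,6,7,8}

Answer: 0 1 2 3 4 6 7 8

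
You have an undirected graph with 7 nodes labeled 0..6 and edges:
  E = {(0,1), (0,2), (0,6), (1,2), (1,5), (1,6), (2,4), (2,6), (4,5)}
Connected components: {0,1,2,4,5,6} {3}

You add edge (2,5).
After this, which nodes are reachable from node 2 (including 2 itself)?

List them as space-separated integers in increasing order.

Before: nodes reachable from 2: {0,1,2,4,5,6}
Adding (2,5): both endpoints already in same component. Reachability from 2 unchanged.
After: nodes reachable from 2: {0,1,2,4,5,6}

Answer: 0 1 2 4 5 6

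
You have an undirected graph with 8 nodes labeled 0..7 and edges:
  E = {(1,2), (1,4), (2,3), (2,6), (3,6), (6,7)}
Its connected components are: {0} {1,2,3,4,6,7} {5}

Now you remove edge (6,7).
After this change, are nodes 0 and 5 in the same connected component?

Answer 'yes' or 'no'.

Answer: no

Derivation:
Initial components: {0} {1,2,3,4,6,7} {5}
Removing edge (6,7): it was a bridge — component count 3 -> 4.
New components: {0} {1,2,3,4,6} {5} {7}
Are 0 and 5 in the same component? no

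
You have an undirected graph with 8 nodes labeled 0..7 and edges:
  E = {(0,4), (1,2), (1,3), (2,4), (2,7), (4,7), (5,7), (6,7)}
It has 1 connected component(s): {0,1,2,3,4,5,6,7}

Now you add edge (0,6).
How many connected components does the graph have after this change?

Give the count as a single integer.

Answer: 1

Derivation:
Initial component count: 1
Add (0,6): endpoints already in same component. Count unchanged: 1.
New component count: 1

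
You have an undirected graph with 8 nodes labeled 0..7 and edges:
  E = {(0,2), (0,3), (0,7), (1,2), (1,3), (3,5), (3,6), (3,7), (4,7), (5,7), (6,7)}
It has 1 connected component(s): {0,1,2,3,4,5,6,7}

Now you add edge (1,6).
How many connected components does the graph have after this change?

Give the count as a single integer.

Answer: 1

Derivation:
Initial component count: 1
Add (1,6): endpoints already in same component. Count unchanged: 1.
New component count: 1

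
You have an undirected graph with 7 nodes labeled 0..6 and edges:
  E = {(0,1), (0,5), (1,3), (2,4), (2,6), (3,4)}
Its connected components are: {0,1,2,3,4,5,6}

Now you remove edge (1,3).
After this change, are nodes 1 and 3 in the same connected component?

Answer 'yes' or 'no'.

Initial components: {0,1,2,3,4,5,6}
Removing edge (1,3): it was a bridge — component count 1 -> 2.
New components: {0,1,5} {2,3,4,6}
Are 1 and 3 in the same component? no

Answer: no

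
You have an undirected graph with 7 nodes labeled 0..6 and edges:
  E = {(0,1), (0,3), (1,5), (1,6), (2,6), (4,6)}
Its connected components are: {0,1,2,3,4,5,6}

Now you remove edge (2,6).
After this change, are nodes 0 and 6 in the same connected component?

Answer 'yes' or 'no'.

Initial components: {0,1,2,3,4,5,6}
Removing edge (2,6): it was a bridge — component count 1 -> 2.
New components: {0,1,3,4,5,6} {2}
Are 0 and 6 in the same component? yes

Answer: yes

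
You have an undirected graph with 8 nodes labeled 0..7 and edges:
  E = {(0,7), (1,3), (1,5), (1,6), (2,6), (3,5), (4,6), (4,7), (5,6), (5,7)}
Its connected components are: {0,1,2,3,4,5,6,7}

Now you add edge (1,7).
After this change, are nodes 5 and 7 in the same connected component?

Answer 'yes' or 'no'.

Answer: yes

Derivation:
Initial components: {0,1,2,3,4,5,6,7}
Adding edge (1,7): both already in same component {0,1,2,3,4,5,6,7}. No change.
New components: {0,1,2,3,4,5,6,7}
Are 5 and 7 in the same component? yes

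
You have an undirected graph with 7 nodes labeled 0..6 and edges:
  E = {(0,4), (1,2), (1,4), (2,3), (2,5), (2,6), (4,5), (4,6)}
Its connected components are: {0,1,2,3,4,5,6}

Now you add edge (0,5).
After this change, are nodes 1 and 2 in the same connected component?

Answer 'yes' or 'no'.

Initial components: {0,1,2,3,4,5,6}
Adding edge (0,5): both already in same component {0,1,2,3,4,5,6}. No change.
New components: {0,1,2,3,4,5,6}
Are 1 and 2 in the same component? yes

Answer: yes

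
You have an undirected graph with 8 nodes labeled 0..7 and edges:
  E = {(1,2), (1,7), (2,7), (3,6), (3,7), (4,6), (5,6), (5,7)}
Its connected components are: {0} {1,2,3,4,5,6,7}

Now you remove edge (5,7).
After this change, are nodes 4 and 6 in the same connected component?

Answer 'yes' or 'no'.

Initial components: {0} {1,2,3,4,5,6,7}
Removing edge (5,7): not a bridge — component count unchanged at 2.
New components: {0} {1,2,3,4,5,6,7}
Are 4 and 6 in the same component? yes

Answer: yes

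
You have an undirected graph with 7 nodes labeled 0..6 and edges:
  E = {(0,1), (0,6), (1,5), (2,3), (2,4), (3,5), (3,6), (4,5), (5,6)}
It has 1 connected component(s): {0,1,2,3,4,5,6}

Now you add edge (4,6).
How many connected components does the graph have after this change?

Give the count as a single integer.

Answer: 1

Derivation:
Initial component count: 1
Add (4,6): endpoints already in same component. Count unchanged: 1.
New component count: 1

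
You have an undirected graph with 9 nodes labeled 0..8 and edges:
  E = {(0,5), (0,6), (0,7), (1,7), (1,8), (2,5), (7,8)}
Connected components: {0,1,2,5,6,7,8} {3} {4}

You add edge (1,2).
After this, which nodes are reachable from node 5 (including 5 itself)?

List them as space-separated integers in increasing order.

Before: nodes reachable from 5: {0,1,2,5,6,7,8}
Adding (1,2): both endpoints already in same component. Reachability from 5 unchanged.
After: nodes reachable from 5: {0,1,2,5,6,7,8}

Answer: 0 1 2 5 6 7 8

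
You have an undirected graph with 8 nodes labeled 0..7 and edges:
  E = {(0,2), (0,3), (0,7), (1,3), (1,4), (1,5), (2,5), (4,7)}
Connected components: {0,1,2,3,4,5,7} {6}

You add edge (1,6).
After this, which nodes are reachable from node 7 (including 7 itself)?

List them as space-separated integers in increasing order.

Before: nodes reachable from 7: {0,1,2,3,4,5,7}
Adding (1,6): merges 7's component with another. Reachability grows.
After: nodes reachable from 7: {0,1,2,3,4,5,6,7}

Answer: 0 1 2 3 4 5 6 7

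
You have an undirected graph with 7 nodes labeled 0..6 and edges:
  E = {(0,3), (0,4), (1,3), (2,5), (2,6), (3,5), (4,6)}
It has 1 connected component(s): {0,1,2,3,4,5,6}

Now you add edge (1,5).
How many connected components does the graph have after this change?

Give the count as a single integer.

Answer: 1

Derivation:
Initial component count: 1
Add (1,5): endpoints already in same component. Count unchanged: 1.
New component count: 1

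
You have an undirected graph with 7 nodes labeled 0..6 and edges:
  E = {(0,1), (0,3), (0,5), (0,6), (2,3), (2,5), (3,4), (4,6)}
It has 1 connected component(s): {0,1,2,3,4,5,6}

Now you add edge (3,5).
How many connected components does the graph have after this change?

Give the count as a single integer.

Initial component count: 1
Add (3,5): endpoints already in same component. Count unchanged: 1.
New component count: 1

Answer: 1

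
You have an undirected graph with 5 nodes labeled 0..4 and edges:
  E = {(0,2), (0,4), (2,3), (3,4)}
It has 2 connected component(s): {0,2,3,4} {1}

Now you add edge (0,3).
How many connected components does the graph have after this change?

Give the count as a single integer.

Answer: 2

Derivation:
Initial component count: 2
Add (0,3): endpoints already in same component. Count unchanged: 2.
New component count: 2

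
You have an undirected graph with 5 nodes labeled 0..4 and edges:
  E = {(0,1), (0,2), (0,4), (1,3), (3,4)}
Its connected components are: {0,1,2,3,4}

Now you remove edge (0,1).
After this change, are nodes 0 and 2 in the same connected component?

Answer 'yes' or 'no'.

Answer: yes

Derivation:
Initial components: {0,1,2,3,4}
Removing edge (0,1): not a bridge — component count unchanged at 1.
New components: {0,1,2,3,4}
Are 0 and 2 in the same component? yes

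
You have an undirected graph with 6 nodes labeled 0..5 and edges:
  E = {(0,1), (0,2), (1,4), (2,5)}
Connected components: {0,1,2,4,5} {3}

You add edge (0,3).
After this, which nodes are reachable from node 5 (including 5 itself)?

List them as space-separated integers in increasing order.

Before: nodes reachable from 5: {0,1,2,4,5}
Adding (0,3): merges 5's component with another. Reachability grows.
After: nodes reachable from 5: {0,1,2,3,4,5}

Answer: 0 1 2 3 4 5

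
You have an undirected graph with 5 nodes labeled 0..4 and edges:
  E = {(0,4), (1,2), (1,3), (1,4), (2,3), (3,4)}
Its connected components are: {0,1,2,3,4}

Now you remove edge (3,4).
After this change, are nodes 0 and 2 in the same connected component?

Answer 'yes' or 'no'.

Answer: yes

Derivation:
Initial components: {0,1,2,3,4}
Removing edge (3,4): not a bridge — component count unchanged at 1.
New components: {0,1,2,3,4}
Are 0 and 2 in the same component? yes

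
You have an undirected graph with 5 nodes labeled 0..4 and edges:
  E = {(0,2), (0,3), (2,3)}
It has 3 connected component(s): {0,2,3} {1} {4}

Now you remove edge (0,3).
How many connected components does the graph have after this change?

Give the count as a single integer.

Initial component count: 3
Remove (0,3): not a bridge. Count unchanged: 3.
  After removal, components: {0,2,3} {1} {4}
New component count: 3

Answer: 3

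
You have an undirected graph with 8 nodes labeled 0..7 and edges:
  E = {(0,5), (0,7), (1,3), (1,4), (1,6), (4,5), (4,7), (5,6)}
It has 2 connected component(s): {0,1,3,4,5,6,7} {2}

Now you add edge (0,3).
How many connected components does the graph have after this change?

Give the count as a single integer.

Answer: 2

Derivation:
Initial component count: 2
Add (0,3): endpoints already in same component. Count unchanged: 2.
New component count: 2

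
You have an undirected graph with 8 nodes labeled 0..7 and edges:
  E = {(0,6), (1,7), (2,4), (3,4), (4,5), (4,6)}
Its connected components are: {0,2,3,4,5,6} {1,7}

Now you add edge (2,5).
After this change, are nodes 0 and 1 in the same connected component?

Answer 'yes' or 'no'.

Initial components: {0,2,3,4,5,6} {1,7}
Adding edge (2,5): both already in same component {0,2,3,4,5,6}. No change.
New components: {0,2,3,4,5,6} {1,7}
Are 0 and 1 in the same component? no

Answer: no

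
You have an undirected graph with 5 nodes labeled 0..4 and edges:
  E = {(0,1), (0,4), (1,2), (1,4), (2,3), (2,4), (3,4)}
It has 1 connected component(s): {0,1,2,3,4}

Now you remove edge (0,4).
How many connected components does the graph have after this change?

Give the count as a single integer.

Answer: 1

Derivation:
Initial component count: 1
Remove (0,4): not a bridge. Count unchanged: 1.
  After removal, components: {0,1,2,3,4}
New component count: 1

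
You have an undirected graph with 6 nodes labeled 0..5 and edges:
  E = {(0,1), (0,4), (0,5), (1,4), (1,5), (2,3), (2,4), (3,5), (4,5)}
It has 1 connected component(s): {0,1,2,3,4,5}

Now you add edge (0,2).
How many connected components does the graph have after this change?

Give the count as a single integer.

Answer: 1

Derivation:
Initial component count: 1
Add (0,2): endpoints already in same component. Count unchanged: 1.
New component count: 1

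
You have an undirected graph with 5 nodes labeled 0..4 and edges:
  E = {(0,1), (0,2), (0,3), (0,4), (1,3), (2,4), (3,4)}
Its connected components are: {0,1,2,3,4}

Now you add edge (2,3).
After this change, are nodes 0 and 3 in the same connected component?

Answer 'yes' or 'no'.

Initial components: {0,1,2,3,4}
Adding edge (2,3): both already in same component {0,1,2,3,4}. No change.
New components: {0,1,2,3,4}
Are 0 and 3 in the same component? yes

Answer: yes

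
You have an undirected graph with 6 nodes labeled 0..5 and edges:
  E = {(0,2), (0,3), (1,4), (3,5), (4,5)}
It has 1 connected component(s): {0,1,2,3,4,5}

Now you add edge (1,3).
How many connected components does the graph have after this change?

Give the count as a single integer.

Answer: 1

Derivation:
Initial component count: 1
Add (1,3): endpoints already in same component. Count unchanged: 1.
New component count: 1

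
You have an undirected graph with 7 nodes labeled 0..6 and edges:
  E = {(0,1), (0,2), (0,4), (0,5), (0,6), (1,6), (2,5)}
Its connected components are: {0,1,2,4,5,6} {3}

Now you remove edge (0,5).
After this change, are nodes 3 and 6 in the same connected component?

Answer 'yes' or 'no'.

Initial components: {0,1,2,4,5,6} {3}
Removing edge (0,5): not a bridge — component count unchanged at 2.
New components: {0,1,2,4,5,6} {3}
Are 3 and 6 in the same component? no

Answer: no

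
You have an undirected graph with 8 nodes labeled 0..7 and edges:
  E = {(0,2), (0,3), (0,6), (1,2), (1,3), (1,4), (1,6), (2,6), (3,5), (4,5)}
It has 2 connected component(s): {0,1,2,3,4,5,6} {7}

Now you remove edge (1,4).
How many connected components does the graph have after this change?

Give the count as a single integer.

Initial component count: 2
Remove (1,4): not a bridge. Count unchanged: 2.
  After removal, components: {0,1,2,3,4,5,6} {7}
New component count: 2

Answer: 2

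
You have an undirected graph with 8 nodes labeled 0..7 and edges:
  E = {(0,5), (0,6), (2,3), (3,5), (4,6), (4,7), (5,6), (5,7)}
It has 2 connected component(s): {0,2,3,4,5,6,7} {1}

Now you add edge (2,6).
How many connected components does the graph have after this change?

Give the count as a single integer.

Answer: 2

Derivation:
Initial component count: 2
Add (2,6): endpoints already in same component. Count unchanged: 2.
New component count: 2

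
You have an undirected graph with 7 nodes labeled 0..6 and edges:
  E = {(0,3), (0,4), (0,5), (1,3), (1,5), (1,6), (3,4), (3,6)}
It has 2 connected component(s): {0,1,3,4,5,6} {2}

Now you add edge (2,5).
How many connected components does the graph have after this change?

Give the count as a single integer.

Initial component count: 2
Add (2,5): merges two components. Count decreases: 2 -> 1.
New component count: 1

Answer: 1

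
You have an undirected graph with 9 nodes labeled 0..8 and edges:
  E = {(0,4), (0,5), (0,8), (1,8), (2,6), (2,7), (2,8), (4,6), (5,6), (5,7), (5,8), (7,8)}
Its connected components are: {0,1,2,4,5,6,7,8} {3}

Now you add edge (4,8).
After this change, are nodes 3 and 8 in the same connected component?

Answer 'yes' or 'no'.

Answer: no

Derivation:
Initial components: {0,1,2,4,5,6,7,8} {3}
Adding edge (4,8): both already in same component {0,1,2,4,5,6,7,8}. No change.
New components: {0,1,2,4,5,6,7,8} {3}
Are 3 and 8 in the same component? no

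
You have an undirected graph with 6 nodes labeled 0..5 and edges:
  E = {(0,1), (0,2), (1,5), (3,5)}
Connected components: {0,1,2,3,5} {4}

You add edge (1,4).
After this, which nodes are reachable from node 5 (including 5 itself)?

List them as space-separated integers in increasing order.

Before: nodes reachable from 5: {0,1,2,3,5}
Adding (1,4): merges 5's component with another. Reachability grows.
After: nodes reachable from 5: {0,1,2,3,4,5}

Answer: 0 1 2 3 4 5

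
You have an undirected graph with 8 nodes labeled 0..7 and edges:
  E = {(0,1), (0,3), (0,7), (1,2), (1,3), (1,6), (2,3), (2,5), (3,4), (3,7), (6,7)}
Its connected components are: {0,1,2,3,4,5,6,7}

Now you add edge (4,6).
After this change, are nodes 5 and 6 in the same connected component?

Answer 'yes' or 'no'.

Initial components: {0,1,2,3,4,5,6,7}
Adding edge (4,6): both already in same component {0,1,2,3,4,5,6,7}. No change.
New components: {0,1,2,3,4,5,6,7}
Are 5 and 6 in the same component? yes

Answer: yes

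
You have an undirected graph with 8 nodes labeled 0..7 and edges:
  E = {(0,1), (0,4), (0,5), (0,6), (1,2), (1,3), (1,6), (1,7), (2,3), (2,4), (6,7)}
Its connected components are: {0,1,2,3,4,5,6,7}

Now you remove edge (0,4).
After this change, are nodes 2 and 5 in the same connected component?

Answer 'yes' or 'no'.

Answer: yes

Derivation:
Initial components: {0,1,2,3,4,5,6,7}
Removing edge (0,4): not a bridge — component count unchanged at 1.
New components: {0,1,2,3,4,5,6,7}
Are 2 and 5 in the same component? yes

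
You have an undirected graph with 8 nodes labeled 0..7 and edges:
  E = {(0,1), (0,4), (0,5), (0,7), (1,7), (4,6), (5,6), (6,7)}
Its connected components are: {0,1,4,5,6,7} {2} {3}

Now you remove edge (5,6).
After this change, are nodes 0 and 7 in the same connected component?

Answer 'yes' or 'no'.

Initial components: {0,1,4,5,6,7} {2} {3}
Removing edge (5,6): not a bridge — component count unchanged at 3.
New components: {0,1,4,5,6,7} {2} {3}
Are 0 and 7 in the same component? yes

Answer: yes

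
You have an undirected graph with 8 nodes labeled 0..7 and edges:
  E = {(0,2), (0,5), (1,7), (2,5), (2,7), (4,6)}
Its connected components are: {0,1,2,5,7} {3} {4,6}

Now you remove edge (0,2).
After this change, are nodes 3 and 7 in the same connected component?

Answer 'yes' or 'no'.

Initial components: {0,1,2,5,7} {3} {4,6}
Removing edge (0,2): not a bridge — component count unchanged at 3.
New components: {0,1,2,5,7} {3} {4,6}
Are 3 and 7 in the same component? no

Answer: no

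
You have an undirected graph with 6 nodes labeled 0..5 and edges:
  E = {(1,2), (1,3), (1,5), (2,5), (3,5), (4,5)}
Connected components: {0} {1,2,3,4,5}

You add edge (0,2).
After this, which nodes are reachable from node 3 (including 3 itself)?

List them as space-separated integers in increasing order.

Answer: 0 1 2 3 4 5

Derivation:
Before: nodes reachable from 3: {1,2,3,4,5}
Adding (0,2): merges 3's component with another. Reachability grows.
After: nodes reachable from 3: {0,1,2,3,4,5}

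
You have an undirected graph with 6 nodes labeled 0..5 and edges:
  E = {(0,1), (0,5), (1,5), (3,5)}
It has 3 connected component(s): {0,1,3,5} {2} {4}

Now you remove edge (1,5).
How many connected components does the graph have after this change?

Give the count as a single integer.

Answer: 3

Derivation:
Initial component count: 3
Remove (1,5): not a bridge. Count unchanged: 3.
  After removal, components: {0,1,3,5} {2} {4}
New component count: 3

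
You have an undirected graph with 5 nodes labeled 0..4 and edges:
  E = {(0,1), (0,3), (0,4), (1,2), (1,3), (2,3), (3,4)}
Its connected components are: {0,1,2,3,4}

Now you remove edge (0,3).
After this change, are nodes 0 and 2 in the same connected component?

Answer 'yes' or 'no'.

Answer: yes

Derivation:
Initial components: {0,1,2,3,4}
Removing edge (0,3): not a bridge — component count unchanged at 1.
New components: {0,1,2,3,4}
Are 0 and 2 in the same component? yes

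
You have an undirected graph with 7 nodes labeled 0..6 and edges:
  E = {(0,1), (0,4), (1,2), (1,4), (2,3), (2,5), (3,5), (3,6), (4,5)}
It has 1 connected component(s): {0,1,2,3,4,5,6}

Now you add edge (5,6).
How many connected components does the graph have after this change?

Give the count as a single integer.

Initial component count: 1
Add (5,6): endpoints already in same component. Count unchanged: 1.
New component count: 1

Answer: 1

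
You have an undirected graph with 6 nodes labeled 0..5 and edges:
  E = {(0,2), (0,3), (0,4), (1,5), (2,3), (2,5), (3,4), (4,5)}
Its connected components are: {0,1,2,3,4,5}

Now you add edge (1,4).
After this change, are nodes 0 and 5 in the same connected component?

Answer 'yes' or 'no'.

Initial components: {0,1,2,3,4,5}
Adding edge (1,4): both already in same component {0,1,2,3,4,5}. No change.
New components: {0,1,2,3,4,5}
Are 0 and 5 in the same component? yes

Answer: yes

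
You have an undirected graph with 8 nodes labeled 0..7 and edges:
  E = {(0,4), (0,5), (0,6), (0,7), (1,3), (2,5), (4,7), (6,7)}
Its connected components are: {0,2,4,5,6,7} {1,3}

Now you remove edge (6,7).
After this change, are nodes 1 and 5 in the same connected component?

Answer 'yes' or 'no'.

Initial components: {0,2,4,5,6,7} {1,3}
Removing edge (6,7): not a bridge — component count unchanged at 2.
New components: {0,2,4,5,6,7} {1,3}
Are 1 and 5 in the same component? no

Answer: no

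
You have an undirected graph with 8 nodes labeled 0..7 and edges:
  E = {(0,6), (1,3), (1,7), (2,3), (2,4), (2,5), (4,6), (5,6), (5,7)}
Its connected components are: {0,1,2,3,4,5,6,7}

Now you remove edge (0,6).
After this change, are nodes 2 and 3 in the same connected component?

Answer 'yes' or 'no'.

Answer: yes

Derivation:
Initial components: {0,1,2,3,4,5,6,7}
Removing edge (0,6): it was a bridge — component count 1 -> 2.
New components: {0} {1,2,3,4,5,6,7}
Are 2 and 3 in the same component? yes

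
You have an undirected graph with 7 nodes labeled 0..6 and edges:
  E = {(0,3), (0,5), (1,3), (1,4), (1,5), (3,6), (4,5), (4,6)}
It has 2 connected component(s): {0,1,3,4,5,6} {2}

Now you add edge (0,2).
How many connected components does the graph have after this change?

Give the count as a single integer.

Initial component count: 2
Add (0,2): merges two components. Count decreases: 2 -> 1.
New component count: 1

Answer: 1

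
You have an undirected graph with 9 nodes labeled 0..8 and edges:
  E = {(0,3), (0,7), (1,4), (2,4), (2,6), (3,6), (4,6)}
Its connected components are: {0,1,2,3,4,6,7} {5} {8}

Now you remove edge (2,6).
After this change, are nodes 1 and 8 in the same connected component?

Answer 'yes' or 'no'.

Answer: no

Derivation:
Initial components: {0,1,2,3,4,6,7} {5} {8}
Removing edge (2,6): not a bridge — component count unchanged at 3.
New components: {0,1,2,3,4,6,7} {5} {8}
Are 1 and 8 in the same component? no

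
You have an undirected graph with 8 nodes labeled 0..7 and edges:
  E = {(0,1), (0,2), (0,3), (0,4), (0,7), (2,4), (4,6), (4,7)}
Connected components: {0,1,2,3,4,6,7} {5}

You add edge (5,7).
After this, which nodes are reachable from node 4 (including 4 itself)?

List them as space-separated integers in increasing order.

Before: nodes reachable from 4: {0,1,2,3,4,6,7}
Adding (5,7): merges 4's component with another. Reachability grows.
After: nodes reachable from 4: {0,1,2,3,4,5,6,7}

Answer: 0 1 2 3 4 5 6 7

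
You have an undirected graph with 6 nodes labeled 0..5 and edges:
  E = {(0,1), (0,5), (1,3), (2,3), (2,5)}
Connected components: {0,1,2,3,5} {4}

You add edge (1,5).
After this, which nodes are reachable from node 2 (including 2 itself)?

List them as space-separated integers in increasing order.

Answer: 0 1 2 3 5

Derivation:
Before: nodes reachable from 2: {0,1,2,3,5}
Adding (1,5): both endpoints already in same component. Reachability from 2 unchanged.
After: nodes reachable from 2: {0,1,2,3,5}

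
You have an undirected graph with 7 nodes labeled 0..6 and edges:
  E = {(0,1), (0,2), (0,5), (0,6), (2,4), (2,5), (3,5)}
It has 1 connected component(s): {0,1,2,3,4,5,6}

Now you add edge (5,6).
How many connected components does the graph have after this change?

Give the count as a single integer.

Initial component count: 1
Add (5,6): endpoints already in same component. Count unchanged: 1.
New component count: 1

Answer: 1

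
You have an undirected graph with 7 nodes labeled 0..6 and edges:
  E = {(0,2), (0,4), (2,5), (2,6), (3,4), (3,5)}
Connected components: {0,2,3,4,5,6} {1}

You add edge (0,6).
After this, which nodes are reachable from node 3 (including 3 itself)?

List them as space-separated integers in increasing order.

Answer: 0 2 3 4 5 6

Derivation:
Before: nodes reachable from 3: {0,2,3,4,5,6}
Adding (0,6): both endpoints already in same component. Reachability from 3 unchanged.
After: nodes reachable from 3: {0,2,3,4,5,6}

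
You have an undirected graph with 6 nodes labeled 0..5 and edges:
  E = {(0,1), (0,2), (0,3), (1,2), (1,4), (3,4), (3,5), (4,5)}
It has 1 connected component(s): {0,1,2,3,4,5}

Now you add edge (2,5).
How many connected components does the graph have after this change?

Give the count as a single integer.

Answer: 1

Derivation:
Initial component count: 1
Add (2,5): endpoints already in same component. Count unchanged: 1.
New component count: 1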